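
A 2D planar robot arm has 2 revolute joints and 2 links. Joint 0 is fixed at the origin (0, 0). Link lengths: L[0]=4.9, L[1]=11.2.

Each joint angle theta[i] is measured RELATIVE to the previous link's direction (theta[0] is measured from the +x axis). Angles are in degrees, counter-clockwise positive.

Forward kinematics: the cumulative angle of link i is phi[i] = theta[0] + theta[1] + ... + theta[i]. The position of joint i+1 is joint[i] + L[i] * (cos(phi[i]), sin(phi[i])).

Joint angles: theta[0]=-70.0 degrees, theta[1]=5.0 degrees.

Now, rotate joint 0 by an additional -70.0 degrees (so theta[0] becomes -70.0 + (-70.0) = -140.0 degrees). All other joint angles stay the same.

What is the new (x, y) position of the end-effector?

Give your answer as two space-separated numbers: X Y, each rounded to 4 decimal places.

Answer: -11.6732 -11.0693

Derivation:
joint[0] = (0.0000, 0.0000)  (base)
link 0: phi[0] = -140 = -140 deg
  cos(-140 deg) = -0.7660, sin(-140 deg) = -0.6428
  joint[1] = (0.0000, 0.0000) + 4.9 * (-0.7660, -0.6428) = (0.0000 + -3.7536, 0.0000 + -3.1497) = (-3.7536, -3.1497)
link 1: phi[1] = -140 + 5 = -135 deg
  cos(-135 deg) = -0.7071, sin(-135 deg) = -0.7071
  joint[2] = (-3.7536, -3.1497) + 11.2 * (-0.7071, -0.7071) = (-3.7536 + -7.9196, -3.1497 + -7.9196) = (-11.6732, -11.0693)
End effector: (-11.6732, -11.0693)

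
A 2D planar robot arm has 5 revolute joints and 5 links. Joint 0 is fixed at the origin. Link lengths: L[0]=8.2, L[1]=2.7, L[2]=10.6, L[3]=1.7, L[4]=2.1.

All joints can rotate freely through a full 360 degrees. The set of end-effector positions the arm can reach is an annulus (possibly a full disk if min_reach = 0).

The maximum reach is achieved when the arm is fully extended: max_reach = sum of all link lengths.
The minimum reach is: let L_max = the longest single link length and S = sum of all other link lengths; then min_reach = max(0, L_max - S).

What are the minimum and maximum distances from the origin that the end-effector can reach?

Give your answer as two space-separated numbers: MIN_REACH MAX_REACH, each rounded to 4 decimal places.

Link lengths: [8.2, 2.7, 10.6, 1.7, 2.1]
max_reach = 8.2 + 2.7 + 10.6 + 1.7 + 2.1 = 25.3
L_max = max([8.2, 2.7, 10.6, 1.7, 2.1]) = 10.6
S (sum of others) = 25.3 - 10.6 = 14.7
min_reach = max(0, 10.6 - 14.7) = max(0, -4.1) = 0

Answer: 0.0000 25.3000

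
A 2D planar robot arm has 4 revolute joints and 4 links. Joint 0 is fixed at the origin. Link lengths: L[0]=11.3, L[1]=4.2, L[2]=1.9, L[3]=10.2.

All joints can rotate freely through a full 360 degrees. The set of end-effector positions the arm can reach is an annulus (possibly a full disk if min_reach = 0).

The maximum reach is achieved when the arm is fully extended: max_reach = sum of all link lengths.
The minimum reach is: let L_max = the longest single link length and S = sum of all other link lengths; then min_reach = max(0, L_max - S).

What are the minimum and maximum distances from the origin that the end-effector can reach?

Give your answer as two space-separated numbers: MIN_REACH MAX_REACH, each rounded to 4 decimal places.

Link lengths: [11.3, 4.2, 1.9, 10.2]
max_reach = 11.3 + 4.2 + 1.9 + 10.2 = 27.6
L_max = max([11.3, 4.2, 1.9, 10.2]) = 11.3
S (sum of others) = 27.6 - 11.3 = 16.3
min_reach = max(0, 11.3 - 16.3) = max(0, -5) = 0

Answer: 0.0000 27.6000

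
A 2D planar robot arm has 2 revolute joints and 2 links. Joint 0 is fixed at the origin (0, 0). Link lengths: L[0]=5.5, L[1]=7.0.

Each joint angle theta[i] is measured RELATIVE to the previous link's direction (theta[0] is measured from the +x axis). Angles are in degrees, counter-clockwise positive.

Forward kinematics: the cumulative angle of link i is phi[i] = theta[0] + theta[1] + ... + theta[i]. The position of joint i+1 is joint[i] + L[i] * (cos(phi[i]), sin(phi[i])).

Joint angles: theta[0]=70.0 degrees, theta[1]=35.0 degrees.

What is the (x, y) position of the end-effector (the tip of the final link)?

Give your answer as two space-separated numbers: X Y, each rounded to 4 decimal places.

Answer: 0.0694 11.9298

Derivation:
joint[0] = (0.0000, 0.0000)  (base)
link 0: phi[0] = 70 = 70 deg
  cos(70 deg) = 0.3420, sin(70 deg) = 0.9397
  joint[1] = (0.0000, 0.0000) + 5.5 * (0.3420, 0.9397) = (0.0000 + 1.8811, 0.0000 + 5.1683) = (1.8811, 5.1683)
link 1: phi[1] = 70 + 35 = 105 deg
  cos(105 deg) = -0.2588, sin(105 deg) = 0.9659
  joint[2] = (1.8811, 5.1683) + 7 * (-0.2588, 0.9659) = (1.8811 + -1.8117, 5.1683 + 6.7615) = (0.0694, 11.9298)
End effector: (0.0694, 11.9298)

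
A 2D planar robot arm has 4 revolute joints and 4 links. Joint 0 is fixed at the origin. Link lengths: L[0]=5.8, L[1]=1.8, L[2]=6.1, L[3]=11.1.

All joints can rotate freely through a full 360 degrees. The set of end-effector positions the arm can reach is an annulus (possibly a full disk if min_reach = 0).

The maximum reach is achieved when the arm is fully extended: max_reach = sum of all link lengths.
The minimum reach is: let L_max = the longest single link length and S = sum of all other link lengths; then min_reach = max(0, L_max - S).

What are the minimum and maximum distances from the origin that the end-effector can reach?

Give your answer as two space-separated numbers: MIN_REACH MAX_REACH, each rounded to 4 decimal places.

Link lengths: [5.8, 1.8, 6.1, 11.1]
max_reach = 5.8 + 1.8 + 6.1 + 11.1 = 24.8
L_max = max([5.8, 1.8, 6.1, 11.1]) = 11.1
S (sum of others) = 24.8 - 11.1 = 13.7
min_reach = max(0, 11.1 - 13.7) = max(0, -2.6) = 0

Answer: 0.0000 24.8000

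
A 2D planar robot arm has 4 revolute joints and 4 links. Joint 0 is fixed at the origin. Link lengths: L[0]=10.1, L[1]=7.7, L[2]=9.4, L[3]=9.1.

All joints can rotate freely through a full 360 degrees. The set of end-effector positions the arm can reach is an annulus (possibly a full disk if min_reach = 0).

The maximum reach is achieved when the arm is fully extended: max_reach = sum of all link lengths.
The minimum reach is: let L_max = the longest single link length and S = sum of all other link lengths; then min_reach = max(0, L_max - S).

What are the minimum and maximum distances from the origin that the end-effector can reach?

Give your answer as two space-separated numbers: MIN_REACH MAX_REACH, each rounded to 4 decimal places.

Answer: 0.0000 36.3000

Derivation:
Link lengths: [10.1, 7.7, 9.4, 9.1]
max_reach = 10.1 + 7.7 + 9.4 + 9.1 = 36.3
L_max = max([10.1, 7.7, 9.4, 9.1]) = 10.1
S (sum of others) = 36.3 - 10.1 = 26.2
min_reach = max(0, 10.1 - 26.2) = max(0, -16.1) = 0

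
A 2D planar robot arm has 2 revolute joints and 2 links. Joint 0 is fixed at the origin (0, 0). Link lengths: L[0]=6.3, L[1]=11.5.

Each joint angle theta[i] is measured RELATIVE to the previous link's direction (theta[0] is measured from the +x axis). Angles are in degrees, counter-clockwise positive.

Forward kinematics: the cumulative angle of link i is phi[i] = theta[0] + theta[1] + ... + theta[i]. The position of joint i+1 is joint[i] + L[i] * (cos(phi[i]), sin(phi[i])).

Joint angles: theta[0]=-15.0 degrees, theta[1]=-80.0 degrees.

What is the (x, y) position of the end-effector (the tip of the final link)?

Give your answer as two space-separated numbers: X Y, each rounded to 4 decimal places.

Answer: 5.0830 -13.0868

Derivation:
joint[0] = (0.0000, 0.0000)  (base)
link 0: phi[0] = -15 = -15 deg
  cos(-15 deg) = 0.9659, sin(-15 deg) = -0.2588
  joint[1] = (0.0000, 0.0000) + 6.3 * (0.9659, -0.2588) = (0.0000 + 6.0853, 0.0000 + -1.6306) = (6.0853, -1.6306)
link 1: phi[1] = -15 + -80 = -95 deg
  cos(-95 deg) = -0.0872, sin(-95 deg) = -0.9962
  joint[2] = (6.0853, -1.6306) + 11.5 * (-0.0872, -0.9962) = (6.0853 + -1.0023, -1.6306 + -11.4562) = (5.0830, -13.0868)
End effector: (5.0830, -13.0868)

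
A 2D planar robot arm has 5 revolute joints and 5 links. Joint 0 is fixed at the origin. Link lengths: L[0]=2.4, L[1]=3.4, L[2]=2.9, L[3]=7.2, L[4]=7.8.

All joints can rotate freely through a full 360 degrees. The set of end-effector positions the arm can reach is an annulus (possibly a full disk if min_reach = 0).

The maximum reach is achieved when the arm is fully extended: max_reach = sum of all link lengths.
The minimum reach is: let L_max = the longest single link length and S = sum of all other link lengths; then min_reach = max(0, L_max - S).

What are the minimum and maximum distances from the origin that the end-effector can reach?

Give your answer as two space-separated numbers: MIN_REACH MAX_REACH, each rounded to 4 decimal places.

Link lengths: [2.4, 3.4, 2.9, 7.2, 7.8]
max_reach = 2.4 + 3.4 + 2.9 + 7.2 + 7.8 = 23.7
L_max = max([2.4, 3.4, 2.9, 7.2, 7.8]) = 7.8
S (sum of others) = 23.7 - 7.8 = 15.9
min_reach = max(0, 7.8 - 15.9) = max(0, -8.1) = 0

Answer: 0.0000 23.7000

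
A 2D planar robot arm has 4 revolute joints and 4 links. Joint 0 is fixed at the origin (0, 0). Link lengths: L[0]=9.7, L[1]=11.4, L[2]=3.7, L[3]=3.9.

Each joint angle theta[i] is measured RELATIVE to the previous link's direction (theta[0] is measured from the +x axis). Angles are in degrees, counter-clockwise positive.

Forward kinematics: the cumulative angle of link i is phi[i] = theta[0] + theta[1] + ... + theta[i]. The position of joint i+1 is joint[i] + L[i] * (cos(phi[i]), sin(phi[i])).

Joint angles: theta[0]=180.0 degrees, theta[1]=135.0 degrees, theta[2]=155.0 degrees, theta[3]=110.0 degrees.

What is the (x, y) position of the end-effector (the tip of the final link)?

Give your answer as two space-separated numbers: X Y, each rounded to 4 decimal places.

joint[0] = (0.0000, 0.0000)  (base)
link 0: phi[0] = 180 = 180 deg
  cos(180 deg) = -1.0000, sin(180 deg) = 0.0000
  joint[1] = (0.0000, 0.0000) + 9.7 * (-1.0000, 0.0000) = (0.0000 + -9.7000, 0.0000 + 0.0000) = (-9.7000, 0.0000)
link 1: phi[1] = 180 + 135 = 315 deg
  cos(315 deg) = 0.7071, sin(315 deg) = -0.7071
  joint[2] = (-9.7000, 0.0000) + 11.4 * (0.7071, -0.7071) = (-9.7000 + 8.0610, 0.0000 + -8.0610) = (-1.6390, -8.0610)
link 2: phi[2] = 180 + 135 + 155 = 470 deg
  cos(470 deg) = -0.3420, sin(470 deg) = 0.9397
  joint[3] = (-1.6390, -8.0610) + 3.7 * (-0.3420, 0.9397) = (-1.6390 + -1.2655, -8.0610 + 3.4769) = (-2.9045, -4.5842)
link 3: phi[3] = 180 + 135 + 155 + 110 = 580 deg
  cos(580 deg) = -0.7660, sin(580 deg) = -0.6428
  joint[4] = (-2.9045, -4.5842) + 3.9 * (-0.7660, -0.6428) = (-2.9045 + -2.9876, -4.5842 + -2.5069) = (-5.8920, -7.0910)
End effector: (-5.8920, -7.0910)

Answer: -5.8920 -7.0910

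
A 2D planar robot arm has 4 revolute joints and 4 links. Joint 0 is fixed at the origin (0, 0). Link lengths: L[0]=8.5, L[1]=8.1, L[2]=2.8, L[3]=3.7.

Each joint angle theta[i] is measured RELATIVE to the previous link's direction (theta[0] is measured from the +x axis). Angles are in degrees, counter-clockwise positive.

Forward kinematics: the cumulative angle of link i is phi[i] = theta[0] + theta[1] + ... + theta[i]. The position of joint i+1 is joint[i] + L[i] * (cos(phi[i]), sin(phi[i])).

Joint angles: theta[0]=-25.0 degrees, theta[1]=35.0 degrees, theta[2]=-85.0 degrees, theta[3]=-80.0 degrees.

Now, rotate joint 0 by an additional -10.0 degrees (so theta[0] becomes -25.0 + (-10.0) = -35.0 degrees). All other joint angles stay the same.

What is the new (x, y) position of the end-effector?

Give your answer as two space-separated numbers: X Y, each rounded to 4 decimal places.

joint[0] = (0.0000, 0.0000)  (base)
link 0: phi[0] = -35 = -35 deg
  cos(-35 deg) = 0.8192, sin(-35 deg) = -0.5736
  joint[1] = (0.0000, 0.0000) + 8.5 * (0.8192, -0.5736) = (0.0000 + 6.9628, 0.0000 + -4.8754) = (6.9628, -4.8754)
link 1: phi[1] = -35 + 35 = 0 deg
  cos(0 deg) = 1.0000, sin(0 deg) = 0.0000
  joint[2] = (6.9628, -4.8754) + 8.1 * (1.0000, 0.0000) = (6.9628 + 8.1000, -4.8754 + 0.0000) = (15.0628, -4.8754)
link 2: phi[2] = -35 + 35 + -85 = -85 deg
  cos(-85 deg) = 0.0872, sin(-85 deg) = -0.9962
  joint[3] = (15.0628, -4.8754) + 2.8 * (0.0872, -0.9962) = (15.0628 + 0.2440, -4.8754 + -2.7893) = (15.3068, -7.6647)
link 3: phi[3] = -35 + 35 + -85 + -80 = -165 deg
  cos(-165 deg) = -0.9659, sin(-165 deg) = -0.2588
  joint[4] = (15.3068, -7.6647) + 3.7 * (-0.9659, -0.2588) = (15.3068 + -3.5739, -7.6647 + -0.9576) = (11.7329, -8.6224)
End effector: (11.7329, -8.6224)

Answer: 11.7329 -8.6224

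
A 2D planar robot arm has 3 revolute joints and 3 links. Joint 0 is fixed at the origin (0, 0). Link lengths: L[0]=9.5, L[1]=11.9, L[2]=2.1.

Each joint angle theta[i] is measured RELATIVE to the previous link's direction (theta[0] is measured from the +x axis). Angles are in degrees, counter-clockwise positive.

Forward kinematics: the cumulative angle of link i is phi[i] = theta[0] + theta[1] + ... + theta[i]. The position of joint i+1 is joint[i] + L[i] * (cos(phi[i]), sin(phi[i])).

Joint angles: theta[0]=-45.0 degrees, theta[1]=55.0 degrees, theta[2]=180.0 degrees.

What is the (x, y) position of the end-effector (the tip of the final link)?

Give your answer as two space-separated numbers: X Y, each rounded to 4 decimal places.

Answer: 16.3686 -5.0158

Derivation:
joint[0] = (0.0000, 0.0000)  (base)
link 0: phi[0] = -45 = -45 deg
  cos(-45 deg) = 0.7071, sin(-45 deg) = -0.7071
  joint[1] = (0.0000, 0.0000) + 9.5 * (0.7071, -0.7071) = (0.0000 + 6.7175, 0.0000 + -6.7175) = (6.7175, -6.7175)
link 1: phi[1] = -45 + 55 = 10 deg
  cos(10 deg) = 0.9848, sin(10 deg) = 0.1736
  joint[2] = (6.7175, -6.7175) + 11.9 * (0.9848, 0.1736) = (6.7175 + 11.7192, -6.7175 + 2.0664) = (18.4367, -4.6511)
link 2: phi[2] = -45 + 55 + 180 = 190 deg
  cos(190 deg) = -0.9848, sin(190 deg) = -0.1736
  joint[3] = (18.4367, -4.6511) + 2.1 * (-0.9848, -0.1736) = (18.4367 + -2.0681, -4.6511 + -0.3647) = (16.3686, -5.0158)
End effector: (16.3686, -5.0158)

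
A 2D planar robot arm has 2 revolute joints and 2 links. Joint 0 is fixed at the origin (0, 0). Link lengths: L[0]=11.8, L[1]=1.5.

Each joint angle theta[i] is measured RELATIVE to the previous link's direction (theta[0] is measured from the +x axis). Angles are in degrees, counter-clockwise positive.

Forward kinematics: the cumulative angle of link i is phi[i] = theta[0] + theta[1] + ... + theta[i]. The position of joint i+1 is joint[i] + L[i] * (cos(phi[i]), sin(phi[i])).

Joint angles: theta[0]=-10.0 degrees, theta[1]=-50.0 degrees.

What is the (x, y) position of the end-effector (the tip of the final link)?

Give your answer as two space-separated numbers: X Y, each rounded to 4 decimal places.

Answer: 12.3707 -3.3481

Derivation:
joint[0] = (0.0000, 0.0000)  (base)
link 0: phi[0] = -10 = -10 deg
  cos(-10 deg) = 0.9848, sin(-10 deg) = -0.1736
  joint[1] = (0.0000, 0.0000) + 11.8 * (0.9848, -0.1736) = (0.0000 + 11.6207, 0.0000 + -2.0490) = (11.6207, -2.0490)
link 1: phi[1] = -10 + -50 = -60 deg
  cos(-60 deg) = 0.5000, sin(-60 deg) = -0.8660
  joint[2] = (11.6207, -2.0490) + 1.5 * (0.5000, -0.8660) = (11.6207 + 0.7500, -2.0490 + -1.2990) = (12.3707, -3.3481)
End effector: (12.3707, -3.3481)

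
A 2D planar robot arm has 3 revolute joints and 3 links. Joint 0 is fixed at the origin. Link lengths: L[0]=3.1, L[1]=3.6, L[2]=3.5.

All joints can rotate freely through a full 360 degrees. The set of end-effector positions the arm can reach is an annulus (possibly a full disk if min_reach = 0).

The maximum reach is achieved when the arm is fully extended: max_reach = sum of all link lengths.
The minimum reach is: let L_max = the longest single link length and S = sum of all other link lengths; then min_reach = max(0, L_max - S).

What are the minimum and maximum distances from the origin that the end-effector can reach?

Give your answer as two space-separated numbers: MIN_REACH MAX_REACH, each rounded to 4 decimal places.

Answer: 0.0000 10.2000

Derivation:
Link lengths: [3.1, 3.6, 3.5]
max_reach = 3.1 + 3.6 + 3.5 = 10.2
L_max = max([3.1, 3.6, 3.5]) = 3.6
S (sum of others) = 10.2 - 3.6 = 6.6
min_reach = max(0, 3.6 - 6.6) = max(0, -3) = 0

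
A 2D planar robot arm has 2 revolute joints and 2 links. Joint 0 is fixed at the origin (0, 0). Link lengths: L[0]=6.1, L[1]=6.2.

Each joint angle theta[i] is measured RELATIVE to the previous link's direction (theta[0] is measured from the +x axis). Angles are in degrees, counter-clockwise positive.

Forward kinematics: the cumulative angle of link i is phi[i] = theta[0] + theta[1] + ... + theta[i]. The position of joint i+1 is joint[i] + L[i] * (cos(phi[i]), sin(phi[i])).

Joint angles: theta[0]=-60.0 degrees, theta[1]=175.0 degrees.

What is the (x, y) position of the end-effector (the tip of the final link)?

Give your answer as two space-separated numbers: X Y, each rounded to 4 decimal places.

Answer: 0.4298 0.3364

Derivation:
joint[0] = (0.0000, 0.0000)  (base)
link 0: phi[0] = -60 = -60 deg
  cos(-60 deg) = 0.5000, sin(-60 deg) = -0.8660
  joint[1] = (0.0000, 0.0000) + 6.1 * (0.5000, -0.8660) = (0.0000 + 3.0500, 0.0000 + -5.2828) = (3.0500, -5.2828)
link 1: phi[1] = -60 + 175 = 115 deg
  cos(115 deg) = -0.4226, sin(115 deg) = 0.9063
  joint[2] = (3.0500, -5.2828) + 6.2 * (-0.4226, 0.9063) = (3.0500 + -2.6202, -5.2828 + 5.6191) = (0.4298, 0.3364)
End effector: (0.4298, 0.3364)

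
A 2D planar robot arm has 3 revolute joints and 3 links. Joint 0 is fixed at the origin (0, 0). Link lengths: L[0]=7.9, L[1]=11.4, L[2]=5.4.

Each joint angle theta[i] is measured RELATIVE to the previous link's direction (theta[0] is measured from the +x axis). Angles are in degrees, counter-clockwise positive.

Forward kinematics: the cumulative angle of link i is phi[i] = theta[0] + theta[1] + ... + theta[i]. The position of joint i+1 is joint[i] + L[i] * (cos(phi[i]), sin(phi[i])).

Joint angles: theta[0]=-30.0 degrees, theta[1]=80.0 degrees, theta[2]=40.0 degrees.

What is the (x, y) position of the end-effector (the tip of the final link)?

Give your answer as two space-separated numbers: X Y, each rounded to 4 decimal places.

joint[0] = (0.0000, 0.0000)  (base)
link 0: phi[0] = -30 = -30 deg
  cos(-30 deg) = 0.8660, sin(-30 deg) = -0.5000
  joint[1] = (0.0000, 0.0000) + 7.9 * (0.8660, -0.5000) = (0.0000 + 6.8416, 0.0000 + -3.9500) = (6.8416, -3.9500)
link 1: phi[1] = -30 + 80 = 50 deg
  cos(50 deg) = 0.6428, sin(50 deg) = 0.7660
  joint[2] = (6.8416, -3.9500) + 11.4 * (0.6428, 0.7660) = (6.8416 + 7.3278, -3.9500 + 8.7329) = (14.1694, 4.7829)
link 2: phi[2] = -30 + 80 + 40 = 90 deg
  cos(90 deg) = 0.0000, sin(90 deg) = 1.0000
  joint[3] = (14.1694, 4.7829) + 5.4 * (0.0000, 1.0000) = (14.1694 + 0.0000, 4.7829 + 5.4000) = (14.1694, 10.1829)
End effector: (14.1694, 10.1829)

Answer: 14.1694 10.1829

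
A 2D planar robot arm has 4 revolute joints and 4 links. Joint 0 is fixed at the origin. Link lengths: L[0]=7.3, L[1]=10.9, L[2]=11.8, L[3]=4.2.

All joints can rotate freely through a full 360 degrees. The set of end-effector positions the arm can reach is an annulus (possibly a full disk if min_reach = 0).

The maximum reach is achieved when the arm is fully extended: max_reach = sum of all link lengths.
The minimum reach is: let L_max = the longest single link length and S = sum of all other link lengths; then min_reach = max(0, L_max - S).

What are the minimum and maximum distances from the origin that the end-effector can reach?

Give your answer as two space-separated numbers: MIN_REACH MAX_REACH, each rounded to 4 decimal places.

Link lengths: [7.3, 10.9, 11.8, 4.2]
max_reach = 7.3 + 10.9 + 11.8 + 4.2 = 34.2
L_max = max([7.3, 10.9, 11.8, 4.2]) = 11.8
S (sum of others) = 34.2 - 11.8 = 22.4
min_reach = max(0, 11.8 - 22.4) = max(0, -10.6) = 0

Answer: 0.0000 34.2000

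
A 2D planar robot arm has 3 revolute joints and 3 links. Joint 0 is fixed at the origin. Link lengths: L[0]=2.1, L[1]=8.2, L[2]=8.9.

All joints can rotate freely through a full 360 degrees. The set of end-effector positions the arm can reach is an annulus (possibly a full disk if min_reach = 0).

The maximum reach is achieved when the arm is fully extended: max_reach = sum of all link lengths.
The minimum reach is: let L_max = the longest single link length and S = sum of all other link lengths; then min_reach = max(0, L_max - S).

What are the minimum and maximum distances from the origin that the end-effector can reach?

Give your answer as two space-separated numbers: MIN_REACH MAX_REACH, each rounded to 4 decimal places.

Link lengths: [2.1, 8.2, 8.9]
max_reach = 2.1 + 8.2 + 8.9 = 19.2
L_max = max([2.1, 8.2, 8.9]) = 8.9
S (sum of others) = 19.2 - 8.9 = 10.3
min_reach = max(0, 8.9 - 10.3) = max(0, -1.4) = 0

Answer: 0.0000 19.2000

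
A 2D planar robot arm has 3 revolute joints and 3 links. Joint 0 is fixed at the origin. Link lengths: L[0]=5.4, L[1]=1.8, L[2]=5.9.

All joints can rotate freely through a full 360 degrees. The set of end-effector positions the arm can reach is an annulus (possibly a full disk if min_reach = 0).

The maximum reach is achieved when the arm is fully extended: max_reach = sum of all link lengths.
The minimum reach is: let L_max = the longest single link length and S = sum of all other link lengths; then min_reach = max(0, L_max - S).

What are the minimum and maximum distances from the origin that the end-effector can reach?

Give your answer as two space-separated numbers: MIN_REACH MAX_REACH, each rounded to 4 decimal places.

Link lengths: [5.4, 1.8, 5.9]
max_reach = 5.4 + 1.8 + 5.9 = 13.1
L_max = max([5.4, 1.8, 5.9]) = 5.9
S (sum of others) = 13.1 - 5.9 = 7.2
min_reach = max(0, 5.9 - 7.2) = max(0, -1.3) = 0

Answer: 0.0000 13.1000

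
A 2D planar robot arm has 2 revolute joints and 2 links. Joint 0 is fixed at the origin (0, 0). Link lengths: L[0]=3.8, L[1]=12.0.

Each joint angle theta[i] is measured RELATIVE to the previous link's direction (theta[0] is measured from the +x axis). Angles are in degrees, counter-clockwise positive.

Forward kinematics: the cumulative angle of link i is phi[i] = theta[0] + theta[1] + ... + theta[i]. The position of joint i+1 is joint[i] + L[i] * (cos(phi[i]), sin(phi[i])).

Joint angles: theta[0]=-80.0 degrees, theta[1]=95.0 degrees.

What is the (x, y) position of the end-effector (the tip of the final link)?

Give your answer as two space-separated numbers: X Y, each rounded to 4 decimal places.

joint[0] = (0.0000, 0.0000)  (base)
link 0: phi[0] = -80 = -80 deg
  cos(-80 deg) = 0.1736, sin(-80 deg) = -0.9848
  joint[1] = (0.0000, 0.0000) + 3.8 * (0.1736, -0.9848) = (0.0000 + 0.6599, 0.0000 + -3.7423) = (0.6599, -3.7423)
link 1: phi[1] = -80 + 95 = 15 deg
  cos(15 deg) = 0.9659, sin(15 deg) = 0.2588
  joint[2] = (0.6599, -3.7423) + 12 * (0.9659, 0.2588) = (0.6599 + 11.5911, -3.7423 + 3.1058) = (12.2510, -0.6364)
End effector: (12.2510, -0.6364)

Answer: 12.2510 -0.6364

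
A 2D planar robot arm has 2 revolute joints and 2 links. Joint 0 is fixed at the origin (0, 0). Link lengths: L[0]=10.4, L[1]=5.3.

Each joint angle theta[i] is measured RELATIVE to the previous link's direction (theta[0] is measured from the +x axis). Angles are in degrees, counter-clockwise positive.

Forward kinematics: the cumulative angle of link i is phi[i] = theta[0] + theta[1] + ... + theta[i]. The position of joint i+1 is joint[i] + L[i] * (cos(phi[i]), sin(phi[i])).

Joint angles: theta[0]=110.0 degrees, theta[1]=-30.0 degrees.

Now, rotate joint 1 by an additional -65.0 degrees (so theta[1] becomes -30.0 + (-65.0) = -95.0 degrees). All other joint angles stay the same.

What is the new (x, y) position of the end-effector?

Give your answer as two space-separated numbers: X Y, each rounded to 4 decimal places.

Answer: 1.5624 11.1445

Derivation:
joint[0] = (0.0000, 0.0000)  (base)
link 0: phi[0] = 110 = 110 deg
  cos(110 deg) = -0.3420, sin(110 deg) = 0.9397
  joint[1] = (0.0000, 0.0000) + 10.4 * (-0.3420, 0.9397) = (0.0000 + -3.5570, 0.0000 + 9.7728) = (-3.5570, 9.7728)
link 1: phi[1] = 110 + -95 = 15 deg
  cos(15 deg) = 0.9659, sin(15 deg) = 0.2588
  joint[2] = (-3.5570, 9.7728) + 5.3 * (0.9659, 0.2588) = (-3.5570 + 5.1194, 9.7728 + 1.3717) = (1.5624, 11.1445)
End effector: (1.5624, 11.1445)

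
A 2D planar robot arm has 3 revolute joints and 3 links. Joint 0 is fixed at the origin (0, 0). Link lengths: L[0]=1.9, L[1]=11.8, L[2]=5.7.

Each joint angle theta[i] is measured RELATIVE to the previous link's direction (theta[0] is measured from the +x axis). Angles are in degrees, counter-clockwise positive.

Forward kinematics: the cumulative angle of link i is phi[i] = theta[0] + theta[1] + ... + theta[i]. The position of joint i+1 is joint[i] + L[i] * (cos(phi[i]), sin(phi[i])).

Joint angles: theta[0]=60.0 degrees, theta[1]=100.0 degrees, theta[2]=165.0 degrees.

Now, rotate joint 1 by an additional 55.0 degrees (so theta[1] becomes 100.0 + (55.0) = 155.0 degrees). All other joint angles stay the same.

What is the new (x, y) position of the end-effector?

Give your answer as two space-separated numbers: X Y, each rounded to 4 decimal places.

joint[0] = (0.0000, 0.0000)  (base)
link 0: phi[0] = 60 = 60 deg
  cos(60 deg) = 0.5000, sin(60 deg) = 0.8660
  joint[1] = (0.0000, 0.0000) + 1.9 * (0.5000, 0.8660) = (0.0000 + 0.9500, 0.0000 + 1.6454) = (0.9500, 1.6454)
link 1: phi[1] = 60 + 155 = 215 deg
  cos(215 deg) = -0.8192, sin(215 deg) = -0.5736
  joint[2] = (0.9500, 1.6454) + 11.8 * (-0.8192, -0.5736) = (0.9500 + -9.6660, 1.6454 + -6.7682) = (-8.7160, -5.1228)
link 2: phi[2] = 60 + 155 + 165 = 380 deg
  cos(380 deg) = 0.9397, sin(380 deg) = 0.3420
  joint[3] = (-8.7160, -5.1228) + 5.7 * (0.9397, 0.3420) = (-8.7160 + 5.3562, -5.1228 + 1.9495) = (-3.3597, -3.1732)
End effector: (-3.3597, -3.1732)

Answer: -3.3597 -3.1732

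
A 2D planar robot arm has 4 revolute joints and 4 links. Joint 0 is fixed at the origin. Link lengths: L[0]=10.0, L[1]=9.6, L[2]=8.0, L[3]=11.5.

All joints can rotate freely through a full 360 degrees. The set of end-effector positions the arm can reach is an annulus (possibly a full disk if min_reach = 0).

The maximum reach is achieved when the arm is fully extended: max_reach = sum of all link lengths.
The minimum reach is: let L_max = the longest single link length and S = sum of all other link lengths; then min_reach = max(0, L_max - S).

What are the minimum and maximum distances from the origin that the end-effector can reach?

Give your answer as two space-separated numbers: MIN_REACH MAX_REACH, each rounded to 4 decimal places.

Answer: 0.0000 39.1000

Derivation:
Link lengths: [10.0, 9.6, 8.0, 11.5]
max_reach = 10 + 9.6 + 8 + 11.5 = 39.1
L_max = max([10.0, 9.6, 8.0, 11.5]) = 11.5
S (sum of others) = 39.1 - 11.5 = 27.6
min_reach = max(0, 11.5 - 27.6) = max(0, -16.1) = 0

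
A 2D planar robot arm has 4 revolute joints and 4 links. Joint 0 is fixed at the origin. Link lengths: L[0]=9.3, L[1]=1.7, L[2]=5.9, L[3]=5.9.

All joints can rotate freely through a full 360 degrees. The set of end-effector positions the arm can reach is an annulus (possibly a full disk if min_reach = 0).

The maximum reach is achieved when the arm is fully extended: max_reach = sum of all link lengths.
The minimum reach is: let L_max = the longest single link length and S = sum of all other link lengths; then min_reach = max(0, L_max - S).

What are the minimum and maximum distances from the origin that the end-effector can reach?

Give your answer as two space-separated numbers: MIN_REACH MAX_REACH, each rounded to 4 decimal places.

Answer: 0.0000 22.8000

Derivation:
Link lengths: [9.3, 1.7, 5.9, 5.9]
max_reach = 9.3 + 1.7 + 5.9 + 5.9 = 22.8
L_max = max([9.3, 1.7, 5.9, 5.9]) = 9.3
S (sum of others) = 22.8 - 9.3 = 13.5
min_reach = max(0, 9.3 - 13.5) = max(0, -4.2) = 0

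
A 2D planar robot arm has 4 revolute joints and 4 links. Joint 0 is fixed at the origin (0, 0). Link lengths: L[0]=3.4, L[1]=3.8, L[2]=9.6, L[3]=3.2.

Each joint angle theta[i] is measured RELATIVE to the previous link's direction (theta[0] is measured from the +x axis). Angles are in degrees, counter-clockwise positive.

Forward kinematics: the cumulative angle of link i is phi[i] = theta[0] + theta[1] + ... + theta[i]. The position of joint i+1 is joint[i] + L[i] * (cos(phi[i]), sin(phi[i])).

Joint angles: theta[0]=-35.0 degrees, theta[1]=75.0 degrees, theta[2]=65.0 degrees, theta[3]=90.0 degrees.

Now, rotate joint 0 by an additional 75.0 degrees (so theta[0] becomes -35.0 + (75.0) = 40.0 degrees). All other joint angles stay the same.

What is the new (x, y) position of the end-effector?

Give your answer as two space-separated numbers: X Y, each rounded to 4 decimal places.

Answer: -8.6014 2.4294

Derivation:
joint[0] = (0.0000, 0.0000)  (base)
link 0: phi[0] = 40 = 40 deg
  cos(40 deg) = 0.7660, sin(40 deg) = 0.6428
  joint[1] = (0.0000, 0.0000) + 3.4 * (0.7660, 0.6428) = (0.0000 + 2.6046, 0.0000 + 2.1855) = (2.6046, 2.1855)
link 1: phi[1] = 40 + 75 = 115 deg
  cos(115 deg) = -0.4226, sin(115 deg) = 0.9063
  joint[2] = (2.6046, 2.1855) + 3.8 * (-0.4226, 0.9063) = (2.6046 + -1.6059, 2.1855 + 3.4440) = (0.9986, 5.6294)
link 2: phi[2] = 40 + 75 + 65 = 180 deg
  cos(180 deg) = -1.0000, sin(180 deg) = 0.0000
  joint[3] = (0.9986, 5.6294) + 9.6 * (-1.0000, 0.0000) = (0.9986 + -9.6000, 5.6294 + 0.0000) = (-8.6014, 5.6294)
link 3: phi[3] = 40 + 75 + 65 + 90 = 270 deg
  cos(270 deg) = -0.0000, sin(270 deg) = -1.0000
  joint[4] = (-8.6014, 5.6294) + 3.2 * (-0.0000, -1.0000) = (-8.6014 + -0.0000, 5.6294 + -3.2000) = (-8.6014, 2.4294)
End effector: (-8.6014, 2.4294)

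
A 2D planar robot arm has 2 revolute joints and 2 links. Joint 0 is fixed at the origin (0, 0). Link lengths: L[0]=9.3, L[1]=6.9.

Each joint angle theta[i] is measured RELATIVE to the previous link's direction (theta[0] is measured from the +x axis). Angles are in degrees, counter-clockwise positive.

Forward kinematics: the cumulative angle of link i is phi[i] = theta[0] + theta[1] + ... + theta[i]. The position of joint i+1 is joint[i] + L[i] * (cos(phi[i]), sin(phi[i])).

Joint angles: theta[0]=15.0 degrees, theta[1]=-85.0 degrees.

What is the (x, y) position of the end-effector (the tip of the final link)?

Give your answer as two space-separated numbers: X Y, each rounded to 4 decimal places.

joint[0] = (0.0000, 0.0000)  (base)
link 0: phi[0] = 15 = 15 deg
  cos(15 deg) = 0.9659, sin(15 deg) = 0.2588
  joint[1] = (0.0000, 0.0000) + 9.3 * (0.9659, 0.2588) = (0.0000 + 8.9831, 0.0000 + 2.4070) = (8.9831, 2.4070)
link 1: phi[1] = 15 + -85 = -70 deg
  cos(-70 deg) = 0.3420, sin(-70 deg) = -0.9397
  joint[2] = (8.9831, 2.4070) + 6.9 * (0.3420, -0.9397) = (8.9831 + 2.3599, 2.4070 + -6.4839) = (11.3430, -4.0769)
End effector: (11.3430, -4.0769)

Answer: 11.3430 -4.0769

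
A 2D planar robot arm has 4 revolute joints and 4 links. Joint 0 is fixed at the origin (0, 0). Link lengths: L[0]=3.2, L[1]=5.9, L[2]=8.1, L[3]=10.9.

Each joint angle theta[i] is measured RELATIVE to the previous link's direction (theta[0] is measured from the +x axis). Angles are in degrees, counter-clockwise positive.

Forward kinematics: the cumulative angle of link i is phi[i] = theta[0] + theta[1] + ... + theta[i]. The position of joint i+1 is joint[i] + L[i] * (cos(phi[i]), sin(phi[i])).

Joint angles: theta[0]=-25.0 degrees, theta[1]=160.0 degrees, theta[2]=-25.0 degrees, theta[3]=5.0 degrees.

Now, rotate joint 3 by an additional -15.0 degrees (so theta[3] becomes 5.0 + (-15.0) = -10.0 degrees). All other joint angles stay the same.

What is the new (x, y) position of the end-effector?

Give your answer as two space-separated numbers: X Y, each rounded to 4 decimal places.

Answer: -5.9349 21.1655

Derivation:
joint[0] = (0.0000, 0.0000)  (base)
link 0: phi[0] = -25 = -25 deg
  cos(-25 deg) = 0.9063, sin(-25 deg) = -0.4226
  joint[1] = (0.0000, 0.0000) + 3.2 * (0.9063, -0.4226) = (0.0000 + 2.9002, 0.0000 + -1.3524) = (2.9002, -1.3524)
link 1: phi[1] = -25 + 160 = 135 deg
  cos(135 deg) = -0.7071, sin(135 deg) = 0.7071
  joint[2] = (2.9002, -1.3524) + 5.9 * (-0.7071, 0.7071) = (2.9002 + -4.1719, -1.3524 + 4.1719) = (-1.2717, 2.8196)
link 2: phi[2] = -25 + 160 + -25 = 110 deg
  cos(110 deg) = -0.3420, sin(110 deg) = 0.9397
  joint[3] = (-1.2717, 2.8196) + 8.1 * (-0.3420, 0.9397) = (-1.2717 + -2.7704, 2.8196 + 7.6115) = (-4.0421, 10.4311)
link 3: phi[3] = -25 + 160 + -25 + -10 = 100 deg
  cos(100 deg) = -0.1736, sin(100 deg) = 0.9848
  joint[4] = (-4.0421, 10.4311) + 10.9 * (-0.1736, 0.9848) = (-4.0421 + -1.8928, 10.4311 + 10.7344) = (-5.9349, 21.1655)
End effector: (-5.9349, 21.1655)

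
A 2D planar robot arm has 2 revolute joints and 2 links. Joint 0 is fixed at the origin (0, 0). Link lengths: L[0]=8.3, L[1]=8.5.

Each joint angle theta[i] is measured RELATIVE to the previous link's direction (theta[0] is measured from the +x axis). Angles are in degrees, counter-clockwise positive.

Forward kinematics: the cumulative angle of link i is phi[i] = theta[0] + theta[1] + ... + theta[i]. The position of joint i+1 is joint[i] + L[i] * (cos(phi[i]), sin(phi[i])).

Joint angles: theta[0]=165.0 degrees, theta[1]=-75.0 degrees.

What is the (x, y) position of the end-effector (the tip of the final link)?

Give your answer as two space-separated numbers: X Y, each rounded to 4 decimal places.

joint[0] = (0.0000, 0.0000)  (base)
link 0: phi[0] = 165 = 165 deg
  cos(165 deg) = -0.9659, sin(165 deg) = 0.2588
  joint[1] = (0.0000, 0.0000) + 8.3 * (-0.9659, 0.2588) = (0.0000 + -8.0172, 0.0000 + 2.1482) = (-8.0172, 2.1482)
link 1: phi[1] = 165 + -75 = 90 deg
  cos(90 deg) = 0.0000, sin(90 deg) = 1.0000
  joint[2] = (-8.0172, 2.1482) + 8.5 * (0.0000, 1.0000) = (-8.0172 + 0.0000, 2.1482 + 8.5000) = (-8.0172, 10.6482)
End effector: (-8.0172, 10.6482)

Answer: -8.0172 10.6482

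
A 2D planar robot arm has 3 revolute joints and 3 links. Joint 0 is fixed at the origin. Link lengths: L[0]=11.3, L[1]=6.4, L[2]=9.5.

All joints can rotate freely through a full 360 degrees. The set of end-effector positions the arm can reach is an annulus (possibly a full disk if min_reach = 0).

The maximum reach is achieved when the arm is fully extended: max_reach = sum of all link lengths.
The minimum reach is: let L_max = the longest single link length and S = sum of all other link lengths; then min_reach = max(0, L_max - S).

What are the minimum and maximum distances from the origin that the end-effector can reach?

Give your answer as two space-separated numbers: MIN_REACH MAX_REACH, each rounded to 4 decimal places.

Link lengths: [11.3, 6.4, 9.5]
max_reach = 11.3 + 6.4 + 9.5 = 27.2
L_max = max([11.3, 6.4, 9.5]) = 11.3
S (sum of others) = 27.2 - 11.3 = 15.9
min_reach = max(0, 11.3 - 15.9) = max(0, -4.6) = 0

Answer: 0.0000 27.2000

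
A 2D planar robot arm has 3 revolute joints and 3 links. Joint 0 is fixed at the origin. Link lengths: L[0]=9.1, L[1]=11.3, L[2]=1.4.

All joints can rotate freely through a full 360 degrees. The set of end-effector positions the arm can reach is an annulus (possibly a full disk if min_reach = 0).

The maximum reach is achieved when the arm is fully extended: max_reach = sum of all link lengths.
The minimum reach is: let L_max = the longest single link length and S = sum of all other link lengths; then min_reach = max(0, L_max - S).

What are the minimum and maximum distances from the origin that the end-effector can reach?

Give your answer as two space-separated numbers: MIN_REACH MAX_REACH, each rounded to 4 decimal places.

Link lengths: [9.1, 11.3, 1.4]
max_reach = 9.1 + 11.3 + 1.4 = 21.8
L_max = max([9.1, 11.3, 1.4]) = 11.3
S (sum of others) = 21.8 - 11.3 = 10.5
min_reach = max(0, 11.3 - 10.5) = max(0, 0.8) = 0.8

Answer: 0.8000 21.8000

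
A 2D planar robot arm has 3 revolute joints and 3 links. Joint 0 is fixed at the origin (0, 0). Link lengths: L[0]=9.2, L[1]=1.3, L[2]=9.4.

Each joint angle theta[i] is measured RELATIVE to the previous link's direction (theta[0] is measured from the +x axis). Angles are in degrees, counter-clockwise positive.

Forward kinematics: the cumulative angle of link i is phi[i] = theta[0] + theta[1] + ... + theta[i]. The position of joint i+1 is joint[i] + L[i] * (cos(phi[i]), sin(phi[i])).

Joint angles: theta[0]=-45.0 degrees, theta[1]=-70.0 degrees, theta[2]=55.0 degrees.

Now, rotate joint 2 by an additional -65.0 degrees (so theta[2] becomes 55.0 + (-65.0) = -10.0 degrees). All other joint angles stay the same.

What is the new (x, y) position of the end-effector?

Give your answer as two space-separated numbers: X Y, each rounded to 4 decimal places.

joint[0] = (0.0000, 0.0000)  (base)
link 0: phi[0] = -45 = -45 deg
  cos(-45 deg) = 0.7071, sin(-45 deg) = -0.7071
  joint[1] = (0.0000, 0.0000) + 9.2 * (0.7071, -0.7071) = (0.0000 + 6.5054, 0.0000 + -6.5054) = (6.5054, -6.5054)
link 1: phi[1] = -45 + -70 = -115 deg
  cos(-115 deg) = -0.4226, sin(-115 deg) = -0.9063
  joint[2] = (6.5054, -6.5054) + 1.3 * (-0.4226, -0.9063) = (6.5054 + -0.5494, -6.5054 + -1.1782) = (5.9560, -7.6836)
link 2: phi[2] = -45 + -70 + -10 = -125 deg
  cos(-125 deg) = -0.5736, sin(-125 deg) = -0.8192
  joint[3] = (5.9560, -7.6836) + 9.4 * (-0.5736, -0.8192) = (5.9560 + -5.3916, -7.6836 + -7.7000) = (0.5644, -15.3836)
End effector: (0.5644, -15.3836)

Answer: 0.5644 -15.3836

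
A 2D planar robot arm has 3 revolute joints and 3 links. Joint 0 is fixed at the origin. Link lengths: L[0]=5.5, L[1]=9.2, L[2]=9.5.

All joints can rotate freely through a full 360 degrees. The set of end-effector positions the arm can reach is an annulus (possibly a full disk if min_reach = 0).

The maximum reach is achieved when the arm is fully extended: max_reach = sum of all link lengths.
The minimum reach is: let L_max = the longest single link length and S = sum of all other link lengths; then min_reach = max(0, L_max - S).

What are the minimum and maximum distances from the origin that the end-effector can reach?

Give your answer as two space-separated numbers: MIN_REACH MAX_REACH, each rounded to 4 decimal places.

Link lengths: [5.5, 9.2, 9.5]
max_reach = 5.5 + 9.2 + 9.5 = 24.2
L_max = max([5.5, 9.2, 9.5]) = 9.5
S (sum of others) = 24.2 - 9.5 = 14.7
min_reach = max(0, 9.5 - 14.7) = max(0, -5.2) = 0

Answer: 0.0000 24.2000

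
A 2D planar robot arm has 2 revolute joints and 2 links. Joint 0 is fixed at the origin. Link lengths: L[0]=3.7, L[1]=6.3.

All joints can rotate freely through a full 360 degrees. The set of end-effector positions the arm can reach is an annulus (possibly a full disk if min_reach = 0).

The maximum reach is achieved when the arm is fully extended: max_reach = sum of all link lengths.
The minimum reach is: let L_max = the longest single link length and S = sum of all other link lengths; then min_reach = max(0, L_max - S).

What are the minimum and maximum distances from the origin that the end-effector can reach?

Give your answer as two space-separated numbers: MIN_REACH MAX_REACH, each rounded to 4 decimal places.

Link lengths: [3.7, 6.3]
max_reach = 3.7 + 6.3 = 10
L_max = max([3.7, 6.3]) = 6.3
S (sum of others) = 10 - 6.3 = 3.7
min_reach = max(0, 6.3 - 3.7) = max(0, 2.6) = 2.6

Answer: 2.6000 10.0000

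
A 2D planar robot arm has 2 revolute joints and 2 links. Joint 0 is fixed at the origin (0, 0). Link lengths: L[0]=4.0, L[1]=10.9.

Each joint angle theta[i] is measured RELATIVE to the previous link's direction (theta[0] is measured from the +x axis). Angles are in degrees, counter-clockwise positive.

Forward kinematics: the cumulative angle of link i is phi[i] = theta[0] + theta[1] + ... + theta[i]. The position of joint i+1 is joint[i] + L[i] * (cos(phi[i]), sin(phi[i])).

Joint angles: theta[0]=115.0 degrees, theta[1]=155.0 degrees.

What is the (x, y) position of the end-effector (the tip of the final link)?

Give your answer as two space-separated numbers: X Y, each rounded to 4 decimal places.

Answer: -1.6905 -7.2748

Derivation:
joint[0] = (0.0000, 0.0000)  (base)
link 0: phi[0] = 115 = 115 deg
  cos(115 deg) = -0.4226, sin(115 deg) = 0.9063
  joint[1] = (0.0000, 0.0000) + 4 * (-0.4226, 0.9063) = (0.0000 + -1.6905, 0.0000 + 3.6252) = (-1.6905, 3.6252)
link 1: phi[1] = 115 + 155 = 270 deg
  cos(270 deg) = -0.0000, sin(270 deg) = -1.0000
  joint[2] = (-1.6905, 3.6252) + 10.9 * (-0.0000, -1.0000) = (-1.6905 + -0.0000, 3.6252 + -10.9000) = (-1.6905, -7.2748)
End effector: (-1.6905, -7.2748)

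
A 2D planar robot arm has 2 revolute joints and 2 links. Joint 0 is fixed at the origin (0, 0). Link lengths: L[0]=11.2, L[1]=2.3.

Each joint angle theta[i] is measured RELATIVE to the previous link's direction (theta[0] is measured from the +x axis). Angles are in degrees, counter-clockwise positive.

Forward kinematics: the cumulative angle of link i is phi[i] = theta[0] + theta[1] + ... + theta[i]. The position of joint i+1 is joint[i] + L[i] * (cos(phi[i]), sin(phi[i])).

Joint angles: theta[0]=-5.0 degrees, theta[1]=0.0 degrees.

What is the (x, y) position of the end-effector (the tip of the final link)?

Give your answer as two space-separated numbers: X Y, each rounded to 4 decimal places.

Answer: 13.4486 -1.1766

Derivation:
joint[0] = (0.0000, 0.0000)  (base)
link 0: phi[0] = -5 = -5 deg
  cos(-5 deg) = 0.9962, sin(-5 deg) = -0.0872
  joint[1] = (0.0000, 0.0000) + 11.2 * (0.9962, -0.0872) = (0.0000 + 11.1574, 0.0000 + -0.9761) = (11.1574, -0.9761)
link 1: phi[1] = -5 + 0 = -5 deg
  cos(-5 deg) = 0.9962, sin(-5 deg) = -0.0872
  joint[2] = (11.1574, -0.9761) + 2.3 * (0.9962, -0.0872) = (11.1574 + 2.2912, -0.9761 + -0.2005) = (13.4486, -1.1766)
End effector: (13.4486, -1.1766)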